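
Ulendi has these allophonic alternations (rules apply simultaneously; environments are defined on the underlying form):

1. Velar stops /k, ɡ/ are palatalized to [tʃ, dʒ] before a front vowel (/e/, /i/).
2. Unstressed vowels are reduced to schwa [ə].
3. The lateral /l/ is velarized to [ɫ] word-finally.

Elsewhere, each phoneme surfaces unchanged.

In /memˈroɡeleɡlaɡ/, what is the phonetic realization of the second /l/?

[l]

/l/ (between /ɡ/ and /a/) is in the target of rule 3 but the environment (word-finally) is not met → [l].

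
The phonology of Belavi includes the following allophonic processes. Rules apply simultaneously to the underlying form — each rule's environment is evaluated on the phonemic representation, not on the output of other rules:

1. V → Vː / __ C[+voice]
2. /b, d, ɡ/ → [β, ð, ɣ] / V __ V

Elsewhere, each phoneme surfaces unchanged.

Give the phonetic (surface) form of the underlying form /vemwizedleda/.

[veːmwiːzeːdleːða]

/v/ (word-initial) is unaffected → [v].
/e/ (between /v/ and /m/): before a voiced consonant, so rule 1 applies → [eː].
/m/ stays [m].
/w/ — not in any rule's target class → [w].
/i/ (between /w/ and /z/): before a voiced consonant, so rule 1 applies → [iː].
/z/ stays [z].
/e/ (between /z/ and /d/) occurs before a voiced consonant → [eː] by rule 1.
/d/ — between /e/ and /l/; rule 2 does not apply here → [d].
/l/ — not in any rule's target class → [l].
/e/ (between /l/ and /d/) occurs before a voiced consonant → [eː] by rule 1.
Rule 2 applies to /d/ (between /e/ and /a/: between two vowels) → [ð].
/a/ (word-final) is in the target of rule 1 but the environment (before a voiced consonant) is not met → [a].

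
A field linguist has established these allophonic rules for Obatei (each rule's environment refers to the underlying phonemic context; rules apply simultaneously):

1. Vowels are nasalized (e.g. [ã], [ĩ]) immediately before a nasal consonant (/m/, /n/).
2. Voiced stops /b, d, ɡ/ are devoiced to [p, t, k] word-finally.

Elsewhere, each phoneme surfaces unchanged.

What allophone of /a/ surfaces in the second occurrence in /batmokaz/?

[a]

/a/ (between /k/ and /z/): rule 1 targets it, but not before a nasal consonant → unchanged [a].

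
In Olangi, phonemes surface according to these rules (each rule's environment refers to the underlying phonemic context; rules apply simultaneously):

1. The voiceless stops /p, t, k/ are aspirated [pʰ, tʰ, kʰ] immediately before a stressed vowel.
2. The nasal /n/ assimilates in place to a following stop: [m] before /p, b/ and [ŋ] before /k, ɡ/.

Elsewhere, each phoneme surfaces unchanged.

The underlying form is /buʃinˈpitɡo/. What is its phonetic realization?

[buʃimˈpʰitɡo]

/b/ (word-initial): no rule targets it → [b].
/u/ — not in any rule's target class → [u].
/ʃ/ stays [ʃ].
/i/ — not in any rule's target class → [i].
/n/ (between /i/ and /p/) occurs before a labial or velar stop → [m] by rule 2.
Rule 1 applies to /p/ (between /n/ and /i/: immediately before a stressed vowel) → [pʰ].
/i/ (between /p/ and /t/): no rule targets it → [i].
/t/ (between /i/ and /ɡ/) fails the environment for rule 1, so it stays [t].
/ɡ/ stays [ɡ].
/o/ stays [o].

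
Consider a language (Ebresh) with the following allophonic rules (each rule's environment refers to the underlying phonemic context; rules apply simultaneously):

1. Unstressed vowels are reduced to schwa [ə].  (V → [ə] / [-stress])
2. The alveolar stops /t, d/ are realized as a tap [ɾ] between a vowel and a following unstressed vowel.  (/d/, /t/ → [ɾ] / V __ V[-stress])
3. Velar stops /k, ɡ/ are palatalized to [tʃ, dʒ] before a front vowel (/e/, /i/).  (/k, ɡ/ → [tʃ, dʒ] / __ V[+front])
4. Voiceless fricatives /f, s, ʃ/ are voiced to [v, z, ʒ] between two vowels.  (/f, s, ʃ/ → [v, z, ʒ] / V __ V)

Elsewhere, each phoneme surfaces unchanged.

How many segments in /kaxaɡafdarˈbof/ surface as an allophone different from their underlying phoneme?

Segments that undergo a rule: /a/ → [ə] (rule 1); /a/ → [ə] (rule 1); /a/ → [ə] (rule 1); /a/ → [ə] (rule 1).
All other segments surface unchanged.

4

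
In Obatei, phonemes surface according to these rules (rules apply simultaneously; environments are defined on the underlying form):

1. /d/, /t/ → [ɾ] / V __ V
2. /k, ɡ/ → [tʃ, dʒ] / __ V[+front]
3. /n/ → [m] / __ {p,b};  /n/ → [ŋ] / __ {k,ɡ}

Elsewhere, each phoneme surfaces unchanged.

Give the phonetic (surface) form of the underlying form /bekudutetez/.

[bekuɾuɾeɾez]

/b/ — not in any rule's target class → [b].
/e/ stays [e].
/k/ (between /e/ and /u/): rule 2 targets it, but not before a front vowel → unchanged [k].
/u/ (between /k/ and /d/) is unaffected → [u].
/d/ — between /u/ and /u/, between two vowels — surfaces as [ɾ] (rule 1).
/u/ stays [u].
/t/ meets the environment for rule 1 (between two vowels) → [ɾ].
/e/ stays [e].
/t/ meets the environment for rule 1 (between two vowels) → [ɾ].
/e/ stays [e].
/z/ stays [z].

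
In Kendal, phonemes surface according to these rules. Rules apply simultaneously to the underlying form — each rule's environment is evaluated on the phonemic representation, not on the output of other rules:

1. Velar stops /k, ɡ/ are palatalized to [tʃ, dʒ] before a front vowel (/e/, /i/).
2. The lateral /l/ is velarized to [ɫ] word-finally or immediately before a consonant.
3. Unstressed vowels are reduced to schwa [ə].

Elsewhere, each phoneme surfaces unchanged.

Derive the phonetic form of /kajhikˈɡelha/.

/k/ (word-initial) is in the target of rule 1 but the environment (before a front vowel) is not met → [k].
/a/ — between /k/ and /j/, in an unstressed syllable — surfaces as [ə] (rule 3).
/j/ (between /a/ and /h/): no rule targets it → [j].
/h/ — not in any rule's target class → [h].
/i/ (between /h/ and /k/): in an unstressed syllable, so rule 3 applies → [ə].
/k/ — between /i/ and /ɡ/; rule 1 does not apply here → [k].
/ɡ/ (between /k/ and /e/) occurs before a front vowel → [dʒ] by rule 1.
/e/ — between /ɡ/ and /l/; rule 3 does not apply here → [e].
/l/ (between /e/ and /h/): word-finally or immediately before a consonant, so rule 2 applies → [ɫ].
/h/ (between /l/ and /a/) is unaffected → [h].
/a/ meets the environment for rule 3 (in an unstressed syllable) → [ə].

[kəjhəkˈdʒeɫhə]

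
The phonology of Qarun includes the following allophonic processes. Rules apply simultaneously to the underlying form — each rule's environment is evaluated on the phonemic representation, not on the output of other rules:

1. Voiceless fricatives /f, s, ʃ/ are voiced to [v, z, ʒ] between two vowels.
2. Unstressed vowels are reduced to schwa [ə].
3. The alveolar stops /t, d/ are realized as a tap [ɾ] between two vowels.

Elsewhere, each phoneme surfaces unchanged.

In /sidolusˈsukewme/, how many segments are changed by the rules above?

6

Segments that undergo a rule: /i/ → [ə] (rule 2); /d/ → [ɾ] (rule 3); /o/ → [ə] (rule 2); /u/ → [ə] (rule 2); /e/ → [ə] (rule 2); /e/ → [ə] (rule 2).
All other segments surface unchanged.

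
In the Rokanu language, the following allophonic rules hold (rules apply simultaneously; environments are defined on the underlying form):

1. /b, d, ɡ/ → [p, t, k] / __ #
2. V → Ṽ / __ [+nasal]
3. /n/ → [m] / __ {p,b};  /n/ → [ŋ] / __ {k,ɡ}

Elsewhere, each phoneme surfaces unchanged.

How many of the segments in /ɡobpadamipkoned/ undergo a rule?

3

Segments that undergo a rule: /a/ → [ã] (rule 2); /o/ → [õ] (rule 2); /d/ → [t] (rule 1).
All other segments surface unchanged.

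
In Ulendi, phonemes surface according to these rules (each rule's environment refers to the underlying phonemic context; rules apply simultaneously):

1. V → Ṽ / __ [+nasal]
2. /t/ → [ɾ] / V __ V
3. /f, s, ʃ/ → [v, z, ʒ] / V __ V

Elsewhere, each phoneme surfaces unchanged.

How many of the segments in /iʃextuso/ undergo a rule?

Segments that undergo a rule: /ʃ/ → [ʒ] (rule 3); /s/ → [z] (rule 3).
All other segments surface unchanged.

2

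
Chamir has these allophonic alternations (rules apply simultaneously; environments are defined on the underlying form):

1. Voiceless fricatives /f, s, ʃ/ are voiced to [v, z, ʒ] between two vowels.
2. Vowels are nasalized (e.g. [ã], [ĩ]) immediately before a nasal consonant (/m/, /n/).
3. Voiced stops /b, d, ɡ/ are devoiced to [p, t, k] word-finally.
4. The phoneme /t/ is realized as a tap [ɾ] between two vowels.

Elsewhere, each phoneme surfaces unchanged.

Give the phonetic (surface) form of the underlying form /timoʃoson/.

/t/ — word-initial; rule 4 does not apply here → [t].
/i/ (between /t/ and /m/): before a nasal consonant, so rule 2 applies → [ĩ].
/m/ — not in any rule's target class → [m].
/o/ (between /m/ and /ʃ/) fails the environment for rule 2, so it stays [o].
/ʃ/ (between /o/ and /o/) occurs between two vowels → [ʒ] by rule 1.
/o/ (between /ʃ/ and /s/): rule 2 targets it, but not before a nasal consonant → unchanged [o].
/s/ — between /o/ and /o/, between two vowels — surfaces as [z] (rule 1).
/o/ meets the environment for rule 2 (before a nasal consonant) → [õ].
/n/ — not in any rule's target class → [n].

[tĩmoʒozõn]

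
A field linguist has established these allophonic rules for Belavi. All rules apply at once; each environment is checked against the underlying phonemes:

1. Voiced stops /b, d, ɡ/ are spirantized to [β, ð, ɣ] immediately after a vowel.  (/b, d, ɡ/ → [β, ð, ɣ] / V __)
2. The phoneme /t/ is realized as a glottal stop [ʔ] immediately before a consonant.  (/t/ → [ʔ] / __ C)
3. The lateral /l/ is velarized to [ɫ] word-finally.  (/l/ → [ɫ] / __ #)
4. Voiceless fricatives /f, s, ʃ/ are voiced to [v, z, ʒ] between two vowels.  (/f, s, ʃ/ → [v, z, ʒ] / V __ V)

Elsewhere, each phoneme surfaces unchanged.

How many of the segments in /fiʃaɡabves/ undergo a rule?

3

Segments that undergo a rule: /ʃ/ → [ʒ] (rule 4); /ɡ/ → [ɣ] (rule 1); /b/ → [β] (rule 1).
All other segments surface unchanged.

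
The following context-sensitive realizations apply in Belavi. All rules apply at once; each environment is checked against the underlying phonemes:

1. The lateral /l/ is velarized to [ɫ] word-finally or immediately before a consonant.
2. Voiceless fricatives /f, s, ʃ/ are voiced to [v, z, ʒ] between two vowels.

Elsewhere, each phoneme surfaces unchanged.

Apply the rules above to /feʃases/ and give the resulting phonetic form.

[feʒazes]

/f/ (word-initial): rule 2 targets it, but not between two vowels → unchanged [f].
/e/ — not in any rule's target class → [e].
/ʃ/ — between /e/ and /a/, between two vowels — surfaces as [ʒ] (rule 2).
/a/ stays [a].
/s/ — between /a/ and /e/, between two vowels — surfaces as [z] (rule 2).
/e/ (between /s/ and /s/) is unaffected → [e].
/s/ (word-final): rule 2 targets it, but not between two vowels → unchanged [s].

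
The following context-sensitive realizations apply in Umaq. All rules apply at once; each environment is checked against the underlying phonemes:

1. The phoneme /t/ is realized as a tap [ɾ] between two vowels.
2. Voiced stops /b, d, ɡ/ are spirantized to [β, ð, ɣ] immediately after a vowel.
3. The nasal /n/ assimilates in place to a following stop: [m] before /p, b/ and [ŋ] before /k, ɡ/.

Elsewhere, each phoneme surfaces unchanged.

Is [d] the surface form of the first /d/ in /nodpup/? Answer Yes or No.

/d/ — between /o/ and /p/, immediately after a vowel — surfaces as [ð] (rule 2).
The actual realization is [ð], not [d].

No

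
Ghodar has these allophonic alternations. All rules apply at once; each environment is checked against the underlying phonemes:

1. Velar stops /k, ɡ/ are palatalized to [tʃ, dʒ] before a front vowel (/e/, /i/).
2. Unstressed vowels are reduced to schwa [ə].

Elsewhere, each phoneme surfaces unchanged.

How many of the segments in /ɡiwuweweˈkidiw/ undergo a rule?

7

Segments that undergo a rule: /ɡ/ → [dʒ] (rule 1); /i/ → [ə] (rule 2); /u/ → [ə] (rule 2); /e/ → [ə] (rule 2); /e/ → [ə] (rule 2); /k/ → [tʃ] (rule 1); /i/ → [ə] (rule 2).
All other segments surface unchanged.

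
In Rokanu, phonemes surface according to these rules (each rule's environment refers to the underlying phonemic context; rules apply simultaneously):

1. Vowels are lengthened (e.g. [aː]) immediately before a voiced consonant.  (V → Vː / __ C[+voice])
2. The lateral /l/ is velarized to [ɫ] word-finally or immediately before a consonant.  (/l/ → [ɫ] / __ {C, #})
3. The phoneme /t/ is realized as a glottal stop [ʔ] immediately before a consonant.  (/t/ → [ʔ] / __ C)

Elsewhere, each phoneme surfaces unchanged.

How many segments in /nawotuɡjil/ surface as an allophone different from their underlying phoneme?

Segments that undergo a rule: /a/ → [aː] (rule 1); /u/ → [uː] (rule 1); /i/ → [iː] (rule 1); /l/ → [ɫ] (rule 2).
All other segments surface unchanged.

4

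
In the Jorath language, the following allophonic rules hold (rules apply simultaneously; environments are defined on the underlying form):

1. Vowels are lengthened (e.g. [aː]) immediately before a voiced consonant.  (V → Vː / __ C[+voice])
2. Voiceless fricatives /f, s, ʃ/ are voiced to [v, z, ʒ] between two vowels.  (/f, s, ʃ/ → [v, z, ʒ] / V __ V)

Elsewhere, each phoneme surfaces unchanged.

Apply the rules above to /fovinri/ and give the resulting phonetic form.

/f/ (word-initial): rule 2 targets it, but not between two vowels → unchanged [f].
/o/ — between /f/ and /v/, before a voiced consonant — surfaces as [oː] (rule 1).
/v/ stays [v].
/i/ (between /v/ and /n/): before a voiced consonant, so rule 1 applies → [iː].
/n/ (between /i/ and /r/) is unaffected → [n].
/r/ stays [r].
/i/ (word-final) fails the environment for rule 1, so it stays [i].

[foːviːnri]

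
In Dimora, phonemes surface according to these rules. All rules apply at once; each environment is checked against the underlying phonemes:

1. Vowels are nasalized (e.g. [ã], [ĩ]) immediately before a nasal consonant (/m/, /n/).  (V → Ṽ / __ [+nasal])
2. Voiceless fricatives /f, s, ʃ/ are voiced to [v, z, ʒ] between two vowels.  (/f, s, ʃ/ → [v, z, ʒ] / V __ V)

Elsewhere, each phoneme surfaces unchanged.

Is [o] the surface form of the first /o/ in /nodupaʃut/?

/o/ (between /n/ and /d/) fails the environment for rule 1, so it stays [o].
The actual realization is [o], which matches [o].

Yes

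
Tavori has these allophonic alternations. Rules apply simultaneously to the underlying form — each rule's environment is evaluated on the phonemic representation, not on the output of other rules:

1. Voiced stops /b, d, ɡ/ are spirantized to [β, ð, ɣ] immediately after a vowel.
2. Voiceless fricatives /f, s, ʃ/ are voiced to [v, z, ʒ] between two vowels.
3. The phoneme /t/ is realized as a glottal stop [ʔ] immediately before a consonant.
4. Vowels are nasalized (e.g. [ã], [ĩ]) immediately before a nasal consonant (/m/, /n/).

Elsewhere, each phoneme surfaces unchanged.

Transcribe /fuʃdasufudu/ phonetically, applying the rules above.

/f/ (word-initial) is in the target of rule 2 but the environment (between two vowels) is not met → [f].
/u/ — between /f/ and /ʃ/; rule 4 does not apply here → [u].
/ʃ/ (between /u/ and /d/): rule 2 targets it, but not between two vowels → unchanged [ʃ].
/d/ (between /ʃ/ and /a/) fails the environment for rule 1, so it stays [d].
/a/ (between /d/ and /s/) fails the environment for rule 4, so it stays [a].
/s/ meets the environment for rule 2 (between two vowels) → [z].
/u/ (between /s/ and /f/) fails the environment for rule 4, so it stays [u].
Rule 2 applies to /f/ (between /u/ and /u/: between two vowels) → [v].
/u/ — between /f/ and /d/; rule 4 does not apply here → [u].
/d/ meets the environment for rule 1 (immediately after a vowel) → [ð].
/u/ — word-final; rule 4 does not apply here → [u].

[fuʃdazuvuðu]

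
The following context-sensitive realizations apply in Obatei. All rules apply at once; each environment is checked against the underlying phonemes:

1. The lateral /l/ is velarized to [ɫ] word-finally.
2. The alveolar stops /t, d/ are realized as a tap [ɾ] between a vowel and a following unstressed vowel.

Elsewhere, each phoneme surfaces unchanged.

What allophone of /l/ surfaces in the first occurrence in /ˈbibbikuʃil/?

/l/ — word-final, word-finally — surfaces as [ɫ] (rule 1).

[ɫ]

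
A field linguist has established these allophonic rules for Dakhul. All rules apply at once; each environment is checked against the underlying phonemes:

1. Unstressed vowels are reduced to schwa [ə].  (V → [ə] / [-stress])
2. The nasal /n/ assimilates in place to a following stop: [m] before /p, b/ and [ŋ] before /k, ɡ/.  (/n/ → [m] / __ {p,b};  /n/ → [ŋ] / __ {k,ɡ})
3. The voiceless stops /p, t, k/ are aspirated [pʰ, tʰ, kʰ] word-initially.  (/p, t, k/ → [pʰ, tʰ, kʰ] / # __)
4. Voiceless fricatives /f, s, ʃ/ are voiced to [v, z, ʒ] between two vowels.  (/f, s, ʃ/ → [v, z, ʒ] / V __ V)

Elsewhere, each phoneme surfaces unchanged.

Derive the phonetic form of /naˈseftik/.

[nəˈzeftək]

/n/ — word-initial; rule 2 does not apply here → [n].
/a/ (between /n/ and /s/): in an unstressed syllable, so rule 1 applies → [ə].
/s/ (between /a/ and /e/) occurs between two vowels → [z] by rule 4.
/e/ — between /s/ and /f/; rule 1 does not apply here → [e].
/f/ — between /e/ and /t/; rule 4 does not apply here → [f].
/t/ (between /f/ and /i/) fails the environment for rule 3, so it stays [t].
/i/ meets the environment for rule 1 (in an unstressed syllable) → [ə].
/k/ (word-final) fails the environment for rule 3, so it stays [k].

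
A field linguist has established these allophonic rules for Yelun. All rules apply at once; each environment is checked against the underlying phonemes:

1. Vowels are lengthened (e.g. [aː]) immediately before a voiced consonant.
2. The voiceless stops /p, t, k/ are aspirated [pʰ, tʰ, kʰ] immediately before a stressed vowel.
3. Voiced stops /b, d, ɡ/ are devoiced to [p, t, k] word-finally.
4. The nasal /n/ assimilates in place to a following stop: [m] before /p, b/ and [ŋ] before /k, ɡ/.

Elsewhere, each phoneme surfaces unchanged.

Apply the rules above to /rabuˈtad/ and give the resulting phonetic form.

/a/ (between /r/ and /b/) occurs before a voiced consonant → [aː] by rule 1.
/b/ (between /a/ and /u/) is in the target of rule 3 but the environment (word-finally) is not met → [b].
/u/ (between /b/ and /t/): rule 1 targets it, but not before a voiced consonant → unchanged [u].
Rule 2 applies to /t/ (between /u/ and /a/: immediately before a stressed vowel) → [tʰ].
/a/ — between /t/ and /d/, before a voiced consonant — surfaces as [aː] (rule 1).
/d/ meets the environment for rule 3 (word-finally) → [t].

[raːbuˈtʰaːt]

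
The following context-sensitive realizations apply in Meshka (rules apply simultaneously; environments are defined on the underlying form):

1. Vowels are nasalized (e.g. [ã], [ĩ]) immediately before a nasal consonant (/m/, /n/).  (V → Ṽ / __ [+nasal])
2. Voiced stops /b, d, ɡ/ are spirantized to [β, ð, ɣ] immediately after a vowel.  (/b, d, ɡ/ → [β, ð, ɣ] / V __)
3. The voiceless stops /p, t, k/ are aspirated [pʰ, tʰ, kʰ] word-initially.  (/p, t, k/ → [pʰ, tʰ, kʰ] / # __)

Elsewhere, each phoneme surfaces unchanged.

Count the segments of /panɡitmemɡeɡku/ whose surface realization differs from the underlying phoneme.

4

Segments that undergo a rule: /p/ → [pʰ] (rule 3); /a/ → [ã] (rule 1); /e/ → [ẽ] (rule 1); /ɡ/ → [ɣ] (rule 2).
All other segments surface unchanged.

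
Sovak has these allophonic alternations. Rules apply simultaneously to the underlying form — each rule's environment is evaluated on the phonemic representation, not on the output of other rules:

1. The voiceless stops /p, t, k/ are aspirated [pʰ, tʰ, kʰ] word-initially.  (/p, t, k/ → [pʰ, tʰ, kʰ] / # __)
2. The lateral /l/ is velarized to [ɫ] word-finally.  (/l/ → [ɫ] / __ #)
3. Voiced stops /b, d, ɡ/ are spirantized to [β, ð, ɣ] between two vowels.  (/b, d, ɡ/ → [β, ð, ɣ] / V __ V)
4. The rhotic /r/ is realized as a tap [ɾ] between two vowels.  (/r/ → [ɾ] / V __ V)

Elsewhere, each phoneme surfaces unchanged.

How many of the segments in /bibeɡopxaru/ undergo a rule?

Segments that undergo a rule: /b/ → [β] (rule 3); /ɡ/ → [ɣ] (rule 3); /r/ → [ɾ] (rule 4).
All other segments surface unchanged.

3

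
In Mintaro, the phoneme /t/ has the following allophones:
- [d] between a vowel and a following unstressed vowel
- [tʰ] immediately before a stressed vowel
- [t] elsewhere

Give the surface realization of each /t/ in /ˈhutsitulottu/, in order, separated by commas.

[t], [d], [t], [t]

Occurrence 1 (position 3): no conditioning environment matches → elsewhere allophone [t].
Occurrence 2 (position 6): between a vowel and a following unstressed vowel → [d].
Occurrence 3 (position 10): no conditioning environment matches → elsewhere allophone [t].
Occurrence 4 (position 11): no conditioning environment matches → elsewhere allophone [t].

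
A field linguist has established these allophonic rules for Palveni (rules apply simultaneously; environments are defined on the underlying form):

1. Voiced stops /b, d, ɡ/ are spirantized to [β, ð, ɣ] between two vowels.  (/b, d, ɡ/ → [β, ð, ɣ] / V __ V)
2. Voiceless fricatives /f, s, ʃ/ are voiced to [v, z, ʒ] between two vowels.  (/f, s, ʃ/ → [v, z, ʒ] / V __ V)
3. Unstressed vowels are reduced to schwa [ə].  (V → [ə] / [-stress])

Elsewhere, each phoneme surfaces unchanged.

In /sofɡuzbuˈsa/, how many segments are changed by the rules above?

4

Segments that undergo a rule: /o/ → [ə] (rule 3); /u/ → [ə] (rule 3); /u/ → [ə] (rule 3); /s/ → [z] (rule 2).
All other segments surface unchanged.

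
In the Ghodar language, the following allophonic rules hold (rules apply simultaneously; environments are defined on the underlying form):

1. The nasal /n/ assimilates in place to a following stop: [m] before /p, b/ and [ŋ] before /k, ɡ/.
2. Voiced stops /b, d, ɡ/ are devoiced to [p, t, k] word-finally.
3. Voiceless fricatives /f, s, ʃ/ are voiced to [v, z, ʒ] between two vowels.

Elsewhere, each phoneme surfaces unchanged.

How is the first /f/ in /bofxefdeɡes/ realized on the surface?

[f]

/f/ — between /o/ and /x/; rule 3 does not apply here → [f].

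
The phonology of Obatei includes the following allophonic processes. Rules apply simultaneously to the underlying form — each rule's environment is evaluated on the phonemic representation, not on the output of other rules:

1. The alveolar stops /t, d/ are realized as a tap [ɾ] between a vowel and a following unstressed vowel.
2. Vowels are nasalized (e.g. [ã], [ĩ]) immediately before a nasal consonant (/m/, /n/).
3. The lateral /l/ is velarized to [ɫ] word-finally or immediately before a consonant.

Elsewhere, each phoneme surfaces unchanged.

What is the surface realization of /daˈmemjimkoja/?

/d/ (word-initial): rule 1 targets it, but not between a vowel and a following unstressed vowel → unchanged [d].
/a/ meets the environment for rule 2 (before a nasal consonant) → [ã].
/e/ meets the environment for rule 2 (before a nasal consonant) → [ẽ].
Rule 2 applies to /i/ (between /j/ and /m/: before a nasal consonant) → [ĩ].
/o/ (between /k/ and /j/) fails the environment for rule 2, so it stays [o].
/a/ — word-final; rule 2 does not apply here → [a].

[dãˈmẽmjĩmkoja]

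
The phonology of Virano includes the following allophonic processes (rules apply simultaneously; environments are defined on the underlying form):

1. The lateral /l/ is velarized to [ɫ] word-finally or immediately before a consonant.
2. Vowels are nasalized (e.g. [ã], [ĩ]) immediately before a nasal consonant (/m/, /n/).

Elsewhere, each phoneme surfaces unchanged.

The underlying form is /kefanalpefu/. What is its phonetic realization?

/k/ — not in any rule's target class → [k].
/e/ (between /k/ and /f/) fails the environment for rule 2, so it stays [e].
/f/ (between /e/ and /a/) is unaffected → [f].
/a/ (between /f/ and /n/) occurs before a nasal consonant → [ã] by rule 2.
/n/ stays [n].
/a/ — between /n/ and /l/; rule 2 does not apply here → [a].
/l/ meets the environment for rule 1 (word-finally or immediately before a consonant) → [ɫ].
/p/ stays [p].
/e/ (between /p/ and /f/) fails the environment for rule 2, so it stays [e].
/f/ (between /e/ and /u/) is unaffected → [f].
/u/ — word-final; rule 2 does not apply here → [u].

[kefãnaɫpefu]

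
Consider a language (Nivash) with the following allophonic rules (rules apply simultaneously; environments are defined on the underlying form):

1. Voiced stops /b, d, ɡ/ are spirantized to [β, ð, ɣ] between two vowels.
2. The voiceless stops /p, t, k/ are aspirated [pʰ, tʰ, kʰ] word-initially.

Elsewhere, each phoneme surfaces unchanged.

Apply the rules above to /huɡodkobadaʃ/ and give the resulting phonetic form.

[huɣodkoβaðaʃ]

/h/ (word-initial) is unaffected → [h].
/u/ (between /h/ and /ɡ/) is unaffected → [u].
/ɡ/ (between /u/ and /o/) occurs between two vowels → [ɣ] by rule 1.
/o/ — not in any rule's target class → [o].
/d/ (between /o/ and /k/): rule 1 targets it, but not between two vowels → unchanged [d].
/k/ (between /d/ and /o/) is in the target of rule 2 but the environment (word-initially) is not met → [k].
/o/ (between /k/ and /b/) is unaffected → [o].
/b/ — between /o/ and /a/, between two vowels — surfaces as [β] (rule 1).
/a/ stays [a].
Rule 1 applies to /d/ (between /a/ and /a/: between two vowels) → [ð].
/a/ (between /d/ and /ʃ/): no rule targets it → [a].
/ʃ/ stays [ʃ].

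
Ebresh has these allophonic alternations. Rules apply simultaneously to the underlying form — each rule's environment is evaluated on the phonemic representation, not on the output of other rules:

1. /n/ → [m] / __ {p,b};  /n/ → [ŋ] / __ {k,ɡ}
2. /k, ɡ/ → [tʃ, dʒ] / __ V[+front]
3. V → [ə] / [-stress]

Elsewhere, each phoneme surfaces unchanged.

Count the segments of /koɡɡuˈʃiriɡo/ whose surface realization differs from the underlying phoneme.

Segments that undergo a rule: /o/ → [ə] (rule 3); /u/ → [ə] (rule 3); /i/ → [ə] (rule 3); /o/ → [ə] (rule 3).
All other segments surface unchanged.

4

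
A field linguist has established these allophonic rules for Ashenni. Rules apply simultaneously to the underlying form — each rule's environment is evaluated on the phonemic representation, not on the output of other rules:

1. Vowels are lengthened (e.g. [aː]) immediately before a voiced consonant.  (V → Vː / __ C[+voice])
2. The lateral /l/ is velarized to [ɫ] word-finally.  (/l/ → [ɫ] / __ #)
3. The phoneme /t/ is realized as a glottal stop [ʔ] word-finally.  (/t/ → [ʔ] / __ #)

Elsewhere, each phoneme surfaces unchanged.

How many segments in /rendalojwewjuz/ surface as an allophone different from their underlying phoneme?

Segments that undergo a rule: /e/ → [eː] (rule 1); /a/ → [aː] (rule 1); /o/ → [oː] (rule 1); /e/ → [eː] (rule 1); /u/ → [uː] (rule 1).
All other segments surface unchanged.

5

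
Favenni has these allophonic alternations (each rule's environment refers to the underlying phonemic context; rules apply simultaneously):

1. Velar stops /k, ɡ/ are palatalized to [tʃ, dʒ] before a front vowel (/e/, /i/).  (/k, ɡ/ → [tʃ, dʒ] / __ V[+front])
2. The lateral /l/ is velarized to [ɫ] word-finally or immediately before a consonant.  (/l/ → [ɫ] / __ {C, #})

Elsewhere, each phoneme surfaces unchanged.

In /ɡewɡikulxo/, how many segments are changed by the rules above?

3

Segments that undergo a rule: /ɡ/ → [dʒ] (rule 1); /ɡ/ → [dʒ] (rule 1); /l/ → [ɫ] (rule 2).
All other segments surface unchanged.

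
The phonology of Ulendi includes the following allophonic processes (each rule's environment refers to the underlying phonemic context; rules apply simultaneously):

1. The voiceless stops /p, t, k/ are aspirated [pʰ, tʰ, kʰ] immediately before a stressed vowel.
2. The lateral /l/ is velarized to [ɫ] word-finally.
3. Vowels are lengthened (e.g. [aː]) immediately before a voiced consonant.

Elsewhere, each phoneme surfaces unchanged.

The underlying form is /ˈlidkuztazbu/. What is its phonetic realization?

[ˈliːdkuːztaːzbu]

/l/ — word-initial; rule 2 does not apply here → [l].
/i/ — between /l/ and /d/, before a voiced consonant — surfaces as [iː] (rule 3).
/d/ — not in any rule's target class → [d].
/k/ (between /d/ and /u/) is in the target of rule 1 but the environment (immediately before a stressed vowel) is not met → [k].
/u/ — between /k/ and /z/, before a voiced consonant — surfaces as [uː] (rule 3).
/z/ (between /u/ and /t/): no rule targets it → [z].
/t/ (between /z/ and /a/): rule 1 targets it, but not immediately before a stressed vowel → unchanged [t].
Rule 3 applies to /a/ (between /t/ and /z/: before a voiced consonant) → [aː].
/z/ stays [z].
/b/ (between /z/ and /u/) is unaffected → [b].
/u/ — word-final; rule 3 does not apply here → [u].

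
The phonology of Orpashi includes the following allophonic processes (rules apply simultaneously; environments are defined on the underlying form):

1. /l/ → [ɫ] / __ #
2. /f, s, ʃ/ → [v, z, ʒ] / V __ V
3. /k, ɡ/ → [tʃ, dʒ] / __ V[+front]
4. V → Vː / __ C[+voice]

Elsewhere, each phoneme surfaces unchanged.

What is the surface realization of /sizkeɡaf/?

[siːztʃeːɡaf]

/s/ — word-initial; rule 2 does not apply here → [s].
/i/ (between /s/ and /z/): before a voiced consonant, so rule 4 applies → [iː].
/z/ (between /i/ and /k/): no rule targets it → [z].
Rule 3 applies to /k/ (between /z/ and /e/: before a front vowel) → [tʃ].
/e/ (between /k/ and /ɡ/): before a voiced consonant, so rule 4 applies → [eː].
/ɡ/ (between /e/ and /a/) is in the target of rule 3 but the environment (before a front vowel) is not met → [ɡ].
/a/ (between /ɡ/ and /f/) fails the environment for rule 4, so it stays [a].
/f/ (word-final): rule 2 targets it, but not between two vowels → unchanged [f].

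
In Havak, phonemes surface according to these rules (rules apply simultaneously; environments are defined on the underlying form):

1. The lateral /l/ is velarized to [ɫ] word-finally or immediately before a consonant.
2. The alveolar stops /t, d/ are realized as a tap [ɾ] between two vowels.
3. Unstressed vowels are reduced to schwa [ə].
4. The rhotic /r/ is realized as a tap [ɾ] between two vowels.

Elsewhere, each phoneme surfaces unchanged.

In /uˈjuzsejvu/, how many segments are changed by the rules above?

Segments that undergo a rule: /u/ → [ə] (rule 3); /e/ → [ə] (rule 3); /u/ → [ə] (rule 3).
All other segments surface unchanged.

3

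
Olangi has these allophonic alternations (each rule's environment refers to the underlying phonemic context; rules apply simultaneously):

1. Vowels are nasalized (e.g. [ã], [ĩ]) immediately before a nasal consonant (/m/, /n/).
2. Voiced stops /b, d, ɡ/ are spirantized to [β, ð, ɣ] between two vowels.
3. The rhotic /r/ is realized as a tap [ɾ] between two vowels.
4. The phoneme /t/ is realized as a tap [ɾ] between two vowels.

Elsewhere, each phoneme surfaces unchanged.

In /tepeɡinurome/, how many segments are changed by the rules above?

Segments that undergo a rule: /ɡ/ → [ɣ] (rule 2); /i/ → [ĩ] (rule 1); /r/ → [ɾ] (rule 3); /o/ → [õ] (rule 1).
All other segments surface unchanged.

4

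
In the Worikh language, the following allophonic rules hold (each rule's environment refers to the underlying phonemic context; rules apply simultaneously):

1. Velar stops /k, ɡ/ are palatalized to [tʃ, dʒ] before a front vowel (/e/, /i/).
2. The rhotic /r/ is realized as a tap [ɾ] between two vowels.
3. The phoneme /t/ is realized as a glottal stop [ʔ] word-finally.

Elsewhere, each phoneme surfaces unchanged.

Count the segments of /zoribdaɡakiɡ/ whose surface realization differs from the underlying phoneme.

2

Segments that undergo a rule: /r/ → [ɾ] (rule 2); /k/ → [tʃ] (rule 1).
All other segments surface unchanged.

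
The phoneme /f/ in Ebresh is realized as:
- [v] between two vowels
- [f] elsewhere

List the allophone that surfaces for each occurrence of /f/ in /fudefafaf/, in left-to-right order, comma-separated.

Occurrence 1 (position 1): no conditioning environment matches → elsewhere allophone [f].
Occurrence 2 (position 5): between two vowels → [v].
Occurrence 3 (position 7): between two vowels → [v].
Occurrence 4 (position 9): no conditioning environment matches → elsewhere allophone [f].

[f], [v], [v], [f]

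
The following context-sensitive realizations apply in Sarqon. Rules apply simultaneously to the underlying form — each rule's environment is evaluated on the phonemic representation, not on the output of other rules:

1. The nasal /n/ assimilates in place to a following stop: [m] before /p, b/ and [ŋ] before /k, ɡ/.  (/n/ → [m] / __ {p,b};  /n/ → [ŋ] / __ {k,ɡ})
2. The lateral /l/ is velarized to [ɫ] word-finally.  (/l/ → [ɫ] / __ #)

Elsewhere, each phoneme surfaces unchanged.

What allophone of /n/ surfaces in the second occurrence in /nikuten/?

/n/ — word-final; rule 1 does not apply here → [n].

[n]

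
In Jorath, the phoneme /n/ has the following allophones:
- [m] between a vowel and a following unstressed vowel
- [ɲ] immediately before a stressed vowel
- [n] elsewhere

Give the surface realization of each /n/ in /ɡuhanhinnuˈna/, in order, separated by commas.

Occurrence 1 (position 5): no conditioning environment matches → elsewhere allophone [n].
Occurrence 2 (position 8): no conditioning environment matches → elsewhere allophone [n].
Occurrence 3 (position 9): no conditioning environment matches → elsewhere allophone [n].
Occurrence 4 (position 11): immediately before a stressed vowel → [ɲ].

[n], [n], [n], [ɲ]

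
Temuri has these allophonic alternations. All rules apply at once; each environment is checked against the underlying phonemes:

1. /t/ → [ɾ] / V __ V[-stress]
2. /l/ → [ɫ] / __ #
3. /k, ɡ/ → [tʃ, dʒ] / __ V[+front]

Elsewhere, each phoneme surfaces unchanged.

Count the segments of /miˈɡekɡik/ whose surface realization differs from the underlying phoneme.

2

Segments that undergo a rule: /ɡ/ → [dʒ] (rule 3); /ɡ/ → [dʒ] (rule 3).
All other segments surface unchanged.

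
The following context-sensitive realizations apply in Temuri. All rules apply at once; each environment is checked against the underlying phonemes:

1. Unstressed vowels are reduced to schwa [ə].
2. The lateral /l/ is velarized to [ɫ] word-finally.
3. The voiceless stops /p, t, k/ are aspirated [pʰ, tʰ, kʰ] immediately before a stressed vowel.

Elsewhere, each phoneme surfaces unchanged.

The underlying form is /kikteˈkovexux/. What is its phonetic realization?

/k/ — word-initial; rule 3 does not apply here → [k].
/i/ meets the environment for rule 1 (in an unstressed syllable) → [ə].
/k/ (between /i/ and /t/): rule 3 targets it, but not immediately before a stressed vowel → unchanged [k].
/t/ (between /k/ and /e/) fails the environment for rule 3, so it stays [t].
/e/ meets the environment for rule 1 (in an unstressed syllable) → [ə].
Rule 3 applies to /k/ (between /e/ and /o/: immediately before a stressed vowel) → [kʰ].
/o/ (between /k/ and /v/) is in the target of rule 1 but the environment (in an unstressed syllable) is not met → [o].
/v/ (between /o/ and /e/) is unaffected → [v].
Rule 1 applies to /e/ (between /v/ and /x/: in an unstressed syllable) → [ə].
/x/ (between /e/ and /u/): no rule targets it → [x].
Rule 1 applies to /u/ (between /x/ and /x/: in an unstressed syllable) → [ə].
/x/ stays [x].

[kəktəˈkʰovəxəx]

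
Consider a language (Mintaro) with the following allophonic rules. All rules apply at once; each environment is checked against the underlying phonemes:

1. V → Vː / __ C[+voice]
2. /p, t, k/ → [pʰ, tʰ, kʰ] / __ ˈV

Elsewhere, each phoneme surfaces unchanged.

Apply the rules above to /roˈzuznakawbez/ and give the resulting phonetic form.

[roːˈzuːznakaːwbeːz]

/r/ (word-initial) is unaffected → [r].
/o/ (between /r/ and /z/): before a voiced consonant, so rule 1 applies → [oː].
/z/ (between /o/ and /u/) is unaffected → [z].
Rule 1 applies to /u/ (between /z/ and /z/: before a voiced consonant) → [uː].
/z/ stays [z].
/n/ — not in any rule's target class → [n].
/a/ (between /n/ and /k/) is in the target of rule 1 but the environment (before a voiced consonant) is not met → [a].
/k/ — between /a/ and /a/; rule 2 does not apply here → [k].
/a/ — between /k/ and /w/, before a voiced consonant — surfaces as [aː] (rule 1).
/w/ — not in any rule's target class → [w].
/b/ (between /w/ and /e/) is unaffected → [b].
/e/ (between /b/ and /z/): before a voiced consonant, so rule 1 applies → [eː].
/z/ (word-final): no rule targets it → [z].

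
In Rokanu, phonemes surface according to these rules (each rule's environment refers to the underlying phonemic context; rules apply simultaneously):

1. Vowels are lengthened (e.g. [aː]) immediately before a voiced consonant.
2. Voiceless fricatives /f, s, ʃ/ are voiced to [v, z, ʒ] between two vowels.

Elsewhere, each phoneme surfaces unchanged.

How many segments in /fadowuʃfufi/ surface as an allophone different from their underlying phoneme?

Segments that undergo a rule: /a/ → [aː] (rule 1); /o/ → [oː] (rule 1); /f/ → [v] (rule 2).
All other segments surface unchanged.

3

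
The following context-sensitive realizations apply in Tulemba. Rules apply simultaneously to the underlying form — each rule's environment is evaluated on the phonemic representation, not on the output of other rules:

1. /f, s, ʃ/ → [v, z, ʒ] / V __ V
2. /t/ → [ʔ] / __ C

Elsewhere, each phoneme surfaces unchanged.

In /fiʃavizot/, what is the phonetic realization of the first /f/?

/f/ (word-initial) is in the target of rule 1 but the environment (between two vowels) is not met → [f].

[f]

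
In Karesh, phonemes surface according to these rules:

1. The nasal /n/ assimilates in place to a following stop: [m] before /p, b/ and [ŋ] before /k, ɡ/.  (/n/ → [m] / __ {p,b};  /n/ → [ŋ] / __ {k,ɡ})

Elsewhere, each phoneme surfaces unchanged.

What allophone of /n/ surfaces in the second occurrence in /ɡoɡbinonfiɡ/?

[n]

/n/ (between /o/ and /f/) is in the target of rule 1 but the environment (before a labial or velar stop) is not met → [n].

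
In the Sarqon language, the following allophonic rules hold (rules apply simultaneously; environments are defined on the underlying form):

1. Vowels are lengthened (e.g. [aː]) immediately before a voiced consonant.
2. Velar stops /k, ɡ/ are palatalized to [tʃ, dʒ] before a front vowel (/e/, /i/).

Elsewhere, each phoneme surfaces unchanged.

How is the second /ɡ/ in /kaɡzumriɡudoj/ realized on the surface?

/ɡ/ (between /i/ and /u/) is in the target of rule 2 but the environment (before a front vowel) is not met → [ɡ].

[ɡ]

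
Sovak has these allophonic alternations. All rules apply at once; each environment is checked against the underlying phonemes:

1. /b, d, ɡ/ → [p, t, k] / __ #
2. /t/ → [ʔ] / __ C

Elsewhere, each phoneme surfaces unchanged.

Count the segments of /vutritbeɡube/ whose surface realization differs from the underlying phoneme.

2

Segments that undergo a rule: /t/ → [ʔ] (rule 2); /t/ → [ʔ] (rule 2).
All other segments surface unchanged.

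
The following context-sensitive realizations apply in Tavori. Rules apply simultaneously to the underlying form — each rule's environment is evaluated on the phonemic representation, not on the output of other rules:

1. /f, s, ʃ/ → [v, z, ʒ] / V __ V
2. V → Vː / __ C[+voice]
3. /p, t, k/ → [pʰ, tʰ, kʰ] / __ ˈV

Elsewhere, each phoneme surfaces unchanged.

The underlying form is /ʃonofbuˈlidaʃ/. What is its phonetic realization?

[ʃoːnofbuːˈliːdaʃ]

/ʃ/ (word-initial) fails the environment for rule 1, so it stays [ʃ].
/o/ (between /ʃ/ and /n/) occurs before a voiced consonant → [oː] by rule 2.
/n/ stays [n].
/o/ (between /n/ and /f/) is in the target of rule 2 but the environment (before a voiced consonant) is not met → [o].
/f/ — between /o/ and /b/; rule 1 does not apply here → [f].
/b/ — not in any rule's target class → [b].
/u/ (between /b/ and /l/) occurs before a voiced consonant → [uː] by rule 2.
/l/ — not in any rule's target class → [l].
/i/ (between /l/ and /d/) occurs before a voiced consonant → [iː] by rule 2.
/d/ (between /i/ and /a/) is unaffected → [d].
/a/ (between /d/ and /ʃ/): rule 2 targets it, but not before a voiced consonant → unchanged [a].
/ʃ/ (word-final): rule 1 targets it, but not between two vowels → unchanged [ʃ].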